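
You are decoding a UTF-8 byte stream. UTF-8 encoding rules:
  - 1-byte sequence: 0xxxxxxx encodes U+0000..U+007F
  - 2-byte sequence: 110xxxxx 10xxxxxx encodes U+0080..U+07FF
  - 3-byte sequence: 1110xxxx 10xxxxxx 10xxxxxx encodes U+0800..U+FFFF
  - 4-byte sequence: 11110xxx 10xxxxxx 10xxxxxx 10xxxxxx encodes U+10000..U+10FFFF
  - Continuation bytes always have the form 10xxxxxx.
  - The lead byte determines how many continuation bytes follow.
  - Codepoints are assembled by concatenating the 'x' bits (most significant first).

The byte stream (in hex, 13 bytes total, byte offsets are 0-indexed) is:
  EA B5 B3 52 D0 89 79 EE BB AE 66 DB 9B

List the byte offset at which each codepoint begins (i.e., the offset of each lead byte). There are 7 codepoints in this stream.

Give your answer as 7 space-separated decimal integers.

Byte[0]=EA: 3-byte lead, need 2 cont bytes. acc=0xA
Byte[1]=B5: continuation. acc=(acc<<6)|0x35=0x2B5
Byte[2]=B3: continuation. acc=(acc<<6)|0x33=0xAD73
Completed: cp=U+AD73 (starts at byte 0)
Byte[3]=52: 1-byte ASCII. cp=U+0052
Byte[4]=D0: 2-byte lead, need 1 cont bytes. acc=0x10
Byte[5]=89: continuation. acc=(acc<<6)|0x09=0x409
Completed: cp=U+0409 (starts at byte 4)
Byte[6]=79: 1-byte ASCII. cp=U+0079
Byte[7]=EE: 3-byte lead, need 2 cont bytes. acc=0xE
Byte[8]=BB: continuation. acc=(acc<<6)|0x3B=0x3BB
Byte[9]=AE: continuation. acc=(acc<<6)|0x2E=0xEEEE
Completed: cp=U+EEEE (starts at byte 7)
Byte[10]=66: 1-byte ASCII. cp=U+0066
Byte[11]=DB: 2-byte lead, need 1 cont bytes. acc=0x1B
Byte[12]=9B: continuation. acc=(acc<<6)|0x1B=0x6DB
Completed: cp=U+06DB (starts at byte 11)

Answer: 0 3 4 6 7 10 11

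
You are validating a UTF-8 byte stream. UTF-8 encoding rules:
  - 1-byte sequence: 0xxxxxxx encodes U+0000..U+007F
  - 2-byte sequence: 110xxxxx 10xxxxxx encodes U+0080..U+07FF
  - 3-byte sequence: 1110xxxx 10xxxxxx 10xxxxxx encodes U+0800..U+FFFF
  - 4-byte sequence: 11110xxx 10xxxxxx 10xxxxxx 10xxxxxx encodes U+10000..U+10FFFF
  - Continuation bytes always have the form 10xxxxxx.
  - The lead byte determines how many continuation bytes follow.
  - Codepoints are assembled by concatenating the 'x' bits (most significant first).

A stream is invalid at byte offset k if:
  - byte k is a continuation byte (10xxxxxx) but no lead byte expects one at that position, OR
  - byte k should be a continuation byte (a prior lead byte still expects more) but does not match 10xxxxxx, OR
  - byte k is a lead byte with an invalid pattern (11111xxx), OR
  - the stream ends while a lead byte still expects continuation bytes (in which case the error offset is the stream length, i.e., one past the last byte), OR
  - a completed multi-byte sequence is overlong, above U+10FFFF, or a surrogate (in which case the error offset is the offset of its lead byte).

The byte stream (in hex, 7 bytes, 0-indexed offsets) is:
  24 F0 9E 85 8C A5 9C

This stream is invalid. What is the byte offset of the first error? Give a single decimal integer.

Answer: 5

Derivation:
Byte[0]=24: 1-byte ASCII. cp=U+0024
Byte[1]=F0: 4-byte lead, need 3 cont bytes. acc=0x0
Byte[2]=9E: continuation. acc=(acc<<6)|0x1E=0x1E
Byte[3]=85: continuation. acc=(acc<<6)|0x05=0x785
Byte[4]=8C: continuation. acc=(acc<<6)|0x0C=0x1E14C
Completed: cp=U+1E14C (starts at byte 1)
Byte[5]=A5: INVALID lead byte (not 0xxx/110x/1110/11110)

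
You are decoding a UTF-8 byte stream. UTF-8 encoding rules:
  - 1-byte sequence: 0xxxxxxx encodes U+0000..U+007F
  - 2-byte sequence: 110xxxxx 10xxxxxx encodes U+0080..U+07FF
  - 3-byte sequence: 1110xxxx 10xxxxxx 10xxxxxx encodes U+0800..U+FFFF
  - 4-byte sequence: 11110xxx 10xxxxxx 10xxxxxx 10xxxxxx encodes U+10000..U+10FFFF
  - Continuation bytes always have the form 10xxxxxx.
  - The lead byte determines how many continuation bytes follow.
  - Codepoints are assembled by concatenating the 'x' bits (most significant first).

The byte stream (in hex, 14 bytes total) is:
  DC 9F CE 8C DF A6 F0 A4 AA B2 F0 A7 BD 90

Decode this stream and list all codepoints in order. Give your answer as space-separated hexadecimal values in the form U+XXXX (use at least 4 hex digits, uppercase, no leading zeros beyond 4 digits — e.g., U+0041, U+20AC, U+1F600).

Answer: U+071F U+038C U+07E6 U+24AB2 U+27F50

Derivation:
Byte[0]=DC: 2-byte lead, need 1 cont bytes. acc=0x1C
Byte[1]=9F: continuation. acc=(acc<<6)|0x1F=0x71F
Completed: cp=U+071F (starts at byte 0)
Byte[2]=CE: 2-byte lead, need 1 cont bytes. acc=0xE
Byte[3]=8C: continuation. acc=(acc<<6)|0x0C=0x38C
Completed: cp=U+038C (starts at byte 2)
Byte[4]=DF: 2-byte lead, need 1 cont bytes. acc=0x1F
Byte[5]=A6: continuation. acc=(acc<<6)|0x26=0x7E6
Completed: cp=U+07E6 (starts at byte 4)
Byte[6]=F0: 4-byte lead, need 3 cont bytes. acc=0x0
Byte[7]=A4: continuation. acc=(acc<<6)|0x24=0x24
Byte[8]=AA: continuation. acc=(acc<<6)|0x2A=0x92A
Byte[9]=B2: continuation. acc=(acc<<6)|0x32=0x24AB2
Completed: cp=U+24AB2 (starts at byte 6)
Byte[10]=F0: 4-byte lead, need 3 cont bytes. acc=0x0
Byte[11]=A7: continuation. acc=(acc<<6)|0x27=0x27
Byte[12]=BD: continuation. acc=(acc<<6)|0x3D=0x9FD
Byte[13]=90: continuation. acc=(acc<<6)|0x10=0x27F50
Completed: cp=U+27F50 (starts at byte 10)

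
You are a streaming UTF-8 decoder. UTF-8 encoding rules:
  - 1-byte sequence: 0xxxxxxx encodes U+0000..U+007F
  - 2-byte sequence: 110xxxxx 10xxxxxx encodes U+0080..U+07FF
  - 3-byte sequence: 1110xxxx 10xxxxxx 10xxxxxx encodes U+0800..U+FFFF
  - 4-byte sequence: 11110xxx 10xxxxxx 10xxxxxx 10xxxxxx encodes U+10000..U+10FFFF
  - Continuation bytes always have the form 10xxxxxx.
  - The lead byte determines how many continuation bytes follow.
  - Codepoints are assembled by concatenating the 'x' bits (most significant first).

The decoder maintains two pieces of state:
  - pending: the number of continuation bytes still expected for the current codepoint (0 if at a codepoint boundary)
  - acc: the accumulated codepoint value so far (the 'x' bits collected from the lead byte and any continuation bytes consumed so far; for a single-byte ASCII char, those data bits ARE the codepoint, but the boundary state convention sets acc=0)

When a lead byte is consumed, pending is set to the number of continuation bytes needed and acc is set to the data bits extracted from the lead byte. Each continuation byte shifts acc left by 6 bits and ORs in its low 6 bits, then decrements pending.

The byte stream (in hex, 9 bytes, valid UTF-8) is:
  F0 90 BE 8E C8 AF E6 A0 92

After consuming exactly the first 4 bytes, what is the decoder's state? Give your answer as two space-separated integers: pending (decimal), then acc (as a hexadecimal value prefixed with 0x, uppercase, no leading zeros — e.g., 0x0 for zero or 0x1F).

Byte[0]=F0: 4-byte lead. pending=3, acc=0x0
Byte[1]=90: continuation. acc=(acc<<6)|0x10=0x10, pending=2
Byte[2]=BE: continuation. acc=(acc<<6)|0x3E=0x43E, pending=1
Byte[3]=8E: continuation. acc=(acc<<6)|0x0E=0x10F8E, pending=0

Answer: 0 0x10F8E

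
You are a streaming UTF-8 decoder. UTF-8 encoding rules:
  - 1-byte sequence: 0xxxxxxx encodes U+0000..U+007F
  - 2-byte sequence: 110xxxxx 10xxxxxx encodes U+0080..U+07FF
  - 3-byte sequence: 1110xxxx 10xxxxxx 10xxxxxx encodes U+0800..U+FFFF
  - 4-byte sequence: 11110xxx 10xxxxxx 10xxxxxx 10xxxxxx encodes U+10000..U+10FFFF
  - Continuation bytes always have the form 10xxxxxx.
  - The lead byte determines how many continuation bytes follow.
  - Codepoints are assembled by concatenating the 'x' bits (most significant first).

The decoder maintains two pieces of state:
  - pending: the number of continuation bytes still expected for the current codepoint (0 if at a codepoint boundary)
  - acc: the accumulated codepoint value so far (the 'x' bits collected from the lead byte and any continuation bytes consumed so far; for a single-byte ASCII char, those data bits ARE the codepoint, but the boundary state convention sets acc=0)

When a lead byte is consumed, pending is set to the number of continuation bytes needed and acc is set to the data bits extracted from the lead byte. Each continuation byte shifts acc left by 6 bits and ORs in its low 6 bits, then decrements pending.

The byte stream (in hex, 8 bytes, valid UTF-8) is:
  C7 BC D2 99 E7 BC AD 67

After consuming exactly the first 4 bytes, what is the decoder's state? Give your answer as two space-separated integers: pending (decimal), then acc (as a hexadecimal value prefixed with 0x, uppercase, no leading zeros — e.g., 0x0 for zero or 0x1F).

Byte[0]=C7: 2-byte lead. pending=1, acc=0x7
Byte[1]=BC: continuation. acc=(acc<<6)|0x3C=0x1FC, pending=0
Byte[2]=D2: 2-byte lead. pending=1, acc=0x12
Byte[3]=99: continuation. acc=(acc<<6)|0x19=0x499, pending=0

Answer: 0 0x499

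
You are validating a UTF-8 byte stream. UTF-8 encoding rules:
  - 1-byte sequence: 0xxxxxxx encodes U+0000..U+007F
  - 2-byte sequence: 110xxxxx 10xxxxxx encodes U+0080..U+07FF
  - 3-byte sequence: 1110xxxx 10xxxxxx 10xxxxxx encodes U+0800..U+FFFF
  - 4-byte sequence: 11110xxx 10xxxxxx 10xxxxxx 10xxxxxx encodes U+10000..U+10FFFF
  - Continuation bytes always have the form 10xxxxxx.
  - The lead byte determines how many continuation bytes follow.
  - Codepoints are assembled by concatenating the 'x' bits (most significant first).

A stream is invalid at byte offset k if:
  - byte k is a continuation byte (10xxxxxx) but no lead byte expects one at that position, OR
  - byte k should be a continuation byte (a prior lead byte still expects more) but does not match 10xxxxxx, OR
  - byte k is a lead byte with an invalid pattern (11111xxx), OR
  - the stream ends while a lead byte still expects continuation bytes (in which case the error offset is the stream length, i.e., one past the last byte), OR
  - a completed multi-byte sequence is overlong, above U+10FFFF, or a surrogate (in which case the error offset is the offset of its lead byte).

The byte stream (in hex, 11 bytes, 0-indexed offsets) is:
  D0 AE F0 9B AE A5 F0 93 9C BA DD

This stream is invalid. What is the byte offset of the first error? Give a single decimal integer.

Answer: 11

Derivation:
Byte[0]=D0: 2-byte lead, need 1 cont bytes. acc=0x10
Byte[1]=AE: continuation. acc=(acc<<6)|0x2E=0x42E
Completed: cp=U+042E (starts at byte 0)
Byte[2]=F0: 4-byte lead, need 3 cont bytes. acc=0x0
Byte[3]=9B: continuation. acc=(acc<<6)|0x1B=0x1B
Byte[4]=AE: continuation. acc=(acc<<6)|0x2E=0x6EE
Byte[5]=A5: continuation. acc=(acc<<6)|0x25=0x1BBA5
Completed: cp=U+1BBA5 (starts at byte 2)
Byte[6]=F0: 4-byte lead, need 3 cont bytes. acc=0x0
Byte[7]=93: continuation. acc=(acc<<6)|0x13=0x13
Byte[8]=9C: continuation. acc=(acc<<6)|0x1C=0x4DC
Byte[9]=BA: continuation. acc=(acc<<6)|0x3A=0x1373A
Completed: cp=U+1373A (starts at byte 6)
Byte[10]=DD: 2-byte lead, need 1 cont bytes. acc=0x1D
Byte[11]: stream ended, expected continuation. INVALID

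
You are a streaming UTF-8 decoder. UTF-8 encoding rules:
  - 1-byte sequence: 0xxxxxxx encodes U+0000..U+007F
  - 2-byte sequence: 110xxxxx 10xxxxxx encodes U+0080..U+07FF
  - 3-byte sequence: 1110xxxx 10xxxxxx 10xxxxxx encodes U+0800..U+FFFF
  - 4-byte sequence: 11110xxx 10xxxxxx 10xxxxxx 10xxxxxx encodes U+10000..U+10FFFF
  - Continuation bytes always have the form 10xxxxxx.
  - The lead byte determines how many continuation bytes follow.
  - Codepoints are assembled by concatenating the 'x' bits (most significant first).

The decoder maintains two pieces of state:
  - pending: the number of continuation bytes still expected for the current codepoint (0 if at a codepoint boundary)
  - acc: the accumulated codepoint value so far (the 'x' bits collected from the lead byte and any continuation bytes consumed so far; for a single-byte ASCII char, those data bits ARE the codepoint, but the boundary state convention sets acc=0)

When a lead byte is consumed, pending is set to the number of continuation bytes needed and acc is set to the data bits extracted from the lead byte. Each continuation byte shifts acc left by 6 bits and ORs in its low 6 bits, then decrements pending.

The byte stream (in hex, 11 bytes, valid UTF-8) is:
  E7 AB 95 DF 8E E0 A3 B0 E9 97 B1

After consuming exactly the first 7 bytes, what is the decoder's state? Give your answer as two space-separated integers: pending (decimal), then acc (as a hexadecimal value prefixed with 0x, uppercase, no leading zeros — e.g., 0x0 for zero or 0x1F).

Answer: 1 0x23

Derivation:
Byte[0]=E7: 3-byte lead. pending=2, acc=0x7
Byte[1]=AB: continuation. acc=(acc<<6)|0x2B=0x1EB, pending=1
Byte[2]=95: continuation. acc=(acc<<6)|0x15=0x7AD5, pending=0
Byte[3]=DF: 2-byte lead. pending=1, acc=0x1F
Byte[4]=8E: continuation. acc=(acc<<6)|0x0E=0x7CE, pending=0
Byte[5]=E0: 3-byte lead. pending=2, acc=0x0
Byte[6]=A3: continuation. acc=(acc<<6)|0x23=0x23, pending=1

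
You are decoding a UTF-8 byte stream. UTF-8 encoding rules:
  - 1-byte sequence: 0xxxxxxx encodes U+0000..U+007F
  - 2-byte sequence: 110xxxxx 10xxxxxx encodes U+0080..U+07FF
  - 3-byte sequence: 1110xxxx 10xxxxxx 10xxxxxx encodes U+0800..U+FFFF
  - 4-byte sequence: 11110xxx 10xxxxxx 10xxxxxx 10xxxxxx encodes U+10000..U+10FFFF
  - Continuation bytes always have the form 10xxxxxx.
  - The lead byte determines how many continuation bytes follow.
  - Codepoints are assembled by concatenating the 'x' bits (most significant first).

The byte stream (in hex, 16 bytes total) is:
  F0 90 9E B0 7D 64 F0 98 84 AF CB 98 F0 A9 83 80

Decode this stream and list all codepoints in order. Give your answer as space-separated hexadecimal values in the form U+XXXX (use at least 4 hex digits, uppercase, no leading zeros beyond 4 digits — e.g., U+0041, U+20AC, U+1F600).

Byte[0]=F0: 4-byte lead, need 3 cont bytes. acc=0x0
Byte[1]=90: continuation. acc=(acc<<6)|0x10=0x10
Byte[2]=9E: continuation. acc=(acc<<6)|0x1E=0x41E
Byte[3]=B0: continuation. acc=(acc<<6)|0x30=0x107B0
Completed: cp=U+107B0 (starts at byte 0)
Byte[4]=7D: 1-byte ASCII. cp=U+007D
Byte[5]=64: 1-byte ASCII. cp=U+0064
Byte[6]=F0: 4-byte lead, need 3 cont bytes. acc=0x0
Byte[7]=98: continuation. acc=(acc<<6)|0x18=0x18
Byte[8]=84: continuation. acc=(acc<<6)|0x04=0x604
Byte[9]=AF: continuation. acc=(acc<<6)|0x2F=0x1812F
Completed: cp=U+1812F (starts at byte 6)
Byte[10]=CB: 2-byte lead, need 1 cont bytes. acc=0xB
Byte[11]=98: continuation. acc=(acc<<6)|0x18=0x2D8
Completed: cp=U+02D8 (starts at byte 10)
Byte[12]=F0: 4-byte lead, need 3 cont bytes. acc=0x0
Byte[13]=A9: continuation. acc=(acc<<6)|0x29=0x29
Byte[14]=83: continuation. acc=(acc<<6)|0x03=0xA43
Byte[15]=80: continuation. acc=(acc<<6)|0x00=0x290C0
Completed: cp=U+290C0 (starts at byte 12)

Answer: U+107B0 U+007D U+0064 U+1812F U+02D8 U+290C0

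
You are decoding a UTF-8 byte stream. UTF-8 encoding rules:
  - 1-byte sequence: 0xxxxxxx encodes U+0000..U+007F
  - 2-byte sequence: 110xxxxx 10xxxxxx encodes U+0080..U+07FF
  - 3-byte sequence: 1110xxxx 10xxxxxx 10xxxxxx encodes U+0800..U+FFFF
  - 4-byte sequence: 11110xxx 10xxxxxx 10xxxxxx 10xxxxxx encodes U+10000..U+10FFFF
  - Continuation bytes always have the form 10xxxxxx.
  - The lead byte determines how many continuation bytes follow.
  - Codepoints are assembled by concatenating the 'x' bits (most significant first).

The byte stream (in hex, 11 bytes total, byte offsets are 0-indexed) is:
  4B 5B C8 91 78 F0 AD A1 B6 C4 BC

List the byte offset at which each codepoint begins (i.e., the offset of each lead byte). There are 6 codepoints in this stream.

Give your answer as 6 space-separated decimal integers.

Answer: 0 1 2 4 5 9

Derivation:
Byte[0]=4B: 1-byte ASCII. cp=U+004B
Byte[1]=5B: 1-byte ASCII. cp=U+005B
Byte[2]=C8: 2-byte lead, need 1 cont bytes. acc=0x8
Byte[3]=91: continuation. acc=(acc<<6)|0x11=0x211
Completed: cp=U+0211 (starts at byte 2)
Byte[4]=78: 1-byte ASCII. cp=U+0078
Byte[5]=F0: 4-byte lead, need 3 cont bytes. acc=0x0
Byte[6]=AD: continuation. acc=(acc<<6)|0x2D=0x2D
Byte[7]=A1: continuation. acc=(acc<<6)|0x21=0xB61
Byte[8]=B6: continuation. acc=(acc<<6)|0x36=0x2D876
Completed: cp=U+2D876 (starts at byte 5)
Byte[9]=C4: 2-byte lead, need 1 cont bytes. acc=0x4
Byte[10]=BC: continuation. acc=(acc<<6)|0x3C=0x13C
Completed: cp=U+013C (starts at byte 9)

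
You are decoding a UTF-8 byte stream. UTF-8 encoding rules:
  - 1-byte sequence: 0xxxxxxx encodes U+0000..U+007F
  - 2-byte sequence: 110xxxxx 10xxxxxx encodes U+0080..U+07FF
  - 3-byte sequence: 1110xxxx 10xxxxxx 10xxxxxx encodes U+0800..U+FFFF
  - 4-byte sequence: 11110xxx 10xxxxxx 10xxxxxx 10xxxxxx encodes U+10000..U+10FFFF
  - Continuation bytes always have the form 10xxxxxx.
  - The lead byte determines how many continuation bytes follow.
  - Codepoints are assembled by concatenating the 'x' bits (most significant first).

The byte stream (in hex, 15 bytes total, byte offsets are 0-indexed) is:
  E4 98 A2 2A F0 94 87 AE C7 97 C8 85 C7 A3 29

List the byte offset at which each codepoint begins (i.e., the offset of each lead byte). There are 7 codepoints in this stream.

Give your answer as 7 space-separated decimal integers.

Answer: 0 3 4 8 10 12 14

Derivation:
Byte[0]=E4: 3-byte lead, need 2 cont bytes. acc=0x4
Byte[1]=98: continuation. acc=(acc<<6)|0x18=0x118
Byte[2]=A2: continuation. acc=(acc<<6)|0x22=0x4622
Completed: cp=U+4622 (starts at byte 0)
Byte[3]=2A: 1-byte ASCII. cp=U+002A
Byte[4]=F0: 4-byte lead, need 3 cont bytes. acc=0x0
Byte[5]=94: continuation. acc=(acc<<6)|0x14=0x14
Byte[6]=87: continuation. acc=(acc<<6)|0x07=0x507
Byte[7]=AE: continuation. acc=(acc<<6)|0x2E=0x141EE
Completed: cp=U+141EE (starts at byte 4)
Byte[8]=C7: 2-byte lead, need 1 cont bytes. acc=0x7
Byte[9]=97: continuation. acc=(acc<<6)|0x17=0x1D7
Completed: cp=U+01D7 (starts at byte 8)
Byte[10]=C8: 2-byte lead, need 1 cont bytes. acc=0x8
Byte[11]=85: continuation. acc=(acc<<6)|0x05=0x205
Completed: cp=U+0205 (starts at byte 10)
Byte[12]=C7: 2-byte lead, need 1 cont bytes. acc=0x7
Byte[13]=A3: continuation. acc=(acc<<6)|0x23=0x1E3
Completed: cp=U+01E3 (starts at byte 12)
Byte[14]=29: 1-byte ASCII. cp=U+0029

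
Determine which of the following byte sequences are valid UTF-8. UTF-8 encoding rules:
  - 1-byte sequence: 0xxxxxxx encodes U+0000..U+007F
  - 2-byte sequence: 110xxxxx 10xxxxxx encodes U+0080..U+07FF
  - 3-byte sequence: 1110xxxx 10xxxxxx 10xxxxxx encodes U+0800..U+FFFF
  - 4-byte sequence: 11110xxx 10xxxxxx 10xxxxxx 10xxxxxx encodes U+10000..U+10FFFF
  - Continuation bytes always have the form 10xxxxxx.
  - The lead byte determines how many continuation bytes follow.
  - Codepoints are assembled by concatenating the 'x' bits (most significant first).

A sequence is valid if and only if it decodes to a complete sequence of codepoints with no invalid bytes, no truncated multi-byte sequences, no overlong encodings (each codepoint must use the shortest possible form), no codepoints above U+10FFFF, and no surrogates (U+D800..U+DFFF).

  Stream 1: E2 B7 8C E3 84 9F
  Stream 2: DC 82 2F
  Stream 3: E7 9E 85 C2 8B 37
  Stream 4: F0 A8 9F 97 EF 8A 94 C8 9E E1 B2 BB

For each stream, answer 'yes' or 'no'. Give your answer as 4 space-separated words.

Stream 1: decodes cleanly. VALID
Stream 2: decodes cleanly. VALID
Stream 3: decodes cleanly. VALID
Stream 4: decodes cleanly. VALID

Answer: yes yes yes yes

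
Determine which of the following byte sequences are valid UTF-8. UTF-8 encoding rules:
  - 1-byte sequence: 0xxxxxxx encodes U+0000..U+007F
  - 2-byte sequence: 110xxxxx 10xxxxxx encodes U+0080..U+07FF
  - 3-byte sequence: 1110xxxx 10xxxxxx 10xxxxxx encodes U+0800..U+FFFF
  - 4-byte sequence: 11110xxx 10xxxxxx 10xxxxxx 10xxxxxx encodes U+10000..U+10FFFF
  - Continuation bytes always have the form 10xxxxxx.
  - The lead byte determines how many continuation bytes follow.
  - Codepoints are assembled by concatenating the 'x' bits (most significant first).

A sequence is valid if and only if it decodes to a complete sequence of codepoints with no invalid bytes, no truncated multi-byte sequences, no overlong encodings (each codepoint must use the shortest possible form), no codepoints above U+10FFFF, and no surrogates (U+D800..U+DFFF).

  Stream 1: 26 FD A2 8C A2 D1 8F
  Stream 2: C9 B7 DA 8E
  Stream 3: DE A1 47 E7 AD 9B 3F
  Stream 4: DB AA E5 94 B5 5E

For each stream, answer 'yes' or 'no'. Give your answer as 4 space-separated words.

Stream 1: error at byte offset 1. INVALID
Stream 2: decodes cleanly. VALID
Stream 3: decodes cleanly. VALID
Stream 4: decodes cleanly. VALID

Answer: no yes yes yes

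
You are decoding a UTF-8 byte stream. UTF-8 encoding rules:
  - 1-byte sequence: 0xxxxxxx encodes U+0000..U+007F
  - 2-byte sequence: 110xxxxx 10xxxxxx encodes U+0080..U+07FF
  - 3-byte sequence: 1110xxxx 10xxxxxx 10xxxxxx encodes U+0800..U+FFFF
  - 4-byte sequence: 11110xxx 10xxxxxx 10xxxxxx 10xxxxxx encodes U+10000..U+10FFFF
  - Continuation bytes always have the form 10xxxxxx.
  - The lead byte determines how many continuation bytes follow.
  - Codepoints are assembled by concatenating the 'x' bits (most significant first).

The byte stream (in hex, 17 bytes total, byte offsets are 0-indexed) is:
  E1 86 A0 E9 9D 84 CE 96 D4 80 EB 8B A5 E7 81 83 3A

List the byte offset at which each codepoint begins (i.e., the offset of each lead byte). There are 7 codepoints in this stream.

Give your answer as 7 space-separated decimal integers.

Byte[0]=E1: 3-byte lead, need 2 cont bytes. acc=0x1
Byte[1]=86: continuation. acc=(acc<<6)|0x06=0x46
Byte[2]=A0: continuation. acc=(acc<<6)|0x20=0x11A0
Completed: cp=U+11A0 (starts at byte 0)
Byte[3]=E9: 3-byte lead, need 2 cont bytes. acc=0x9
Byte[4]=9D: continuation. acc=(acc<<6)|0x1D=0x25D
Byte[5]=84: continuation. acc=(acc<<6)|0x04=0x9744
Completed: cp=U+9744 (starts at byte 3)
Byte[6]=CE: 2-byte lead, need 1 cont bytes. acc=0xE
Byte[7]=96: continuation. acc=(acc<<6)|0x16=0x396
Completed: cp=U+0396 (starts at byte 6)
Byte[8]=D4: 2-byte lead, need 1 cont bytes. acc=0x14
Byte[9]=80: continuation. acc=(acc<<6)|0x00=0x500
Completed: cp=U+0500 (starts at byte 8)
Byte[10]=EB: 3-byte lead, need 2 cont bytes. acc=0xB
Byte[11]=8B: continuation. acc=(acc<<6)|0x0B=0x2CB
Byte[12]=A5: continuation. acc=(acc<<6)|0x25=0xB2E5
Completed: cp=U+B2E5 (starts at byte 10)
Byte[13]=E7: 3-byte lead, need 2 cont bytes. acc=0x7
Byte[14]=81: continuation. acc=(acc<<6)|0x01=0x1C1
Byte[15]=83: continuation. acc=(acc<<6)|0x03=0x7043
Completed: cp=U+7043 (starts at byte 13)
Byte[16]=3A: 1-byte ASCII. cp=U+003A

Answer: 0 3 6 8 10 13 16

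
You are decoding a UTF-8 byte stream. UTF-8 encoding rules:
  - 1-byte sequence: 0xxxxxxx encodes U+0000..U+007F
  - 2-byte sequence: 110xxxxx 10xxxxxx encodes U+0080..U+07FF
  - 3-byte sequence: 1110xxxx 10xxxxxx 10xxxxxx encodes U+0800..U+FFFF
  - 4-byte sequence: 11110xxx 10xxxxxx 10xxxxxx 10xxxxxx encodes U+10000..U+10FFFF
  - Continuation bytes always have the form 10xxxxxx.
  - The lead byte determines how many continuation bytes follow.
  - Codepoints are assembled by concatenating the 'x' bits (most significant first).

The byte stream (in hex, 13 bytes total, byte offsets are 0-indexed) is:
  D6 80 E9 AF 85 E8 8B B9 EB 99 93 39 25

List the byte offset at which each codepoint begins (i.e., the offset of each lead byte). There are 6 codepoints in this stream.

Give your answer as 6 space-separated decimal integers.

Answer: 0 2 5 8 11 12

Derivation:
Byte[0]=D6: 2-byte lead, need 1 cont bytes. acc=0x16
Byte[1]=80: continuation. acc=(acc<<6)|0x00=0x580
Completed: cp=U+0580 (starts at byte 0)
Byte[2]=E9: 3-byte lead, need 2 cont bytes. acc=0x9
Byte[3]=AF: continuation. acc=(acc<<6)|0x2F=0x26F
Byte[4]=85: continuation. acc=(acc<<6)|0x05=0x9BC5
Completed: cp=U+9BC5 (starts at byte 2)
Byte[5]=E8: 3-byte lead, need 2 cont bytes. acc=0x8
Byte[6]=8B: continuation. acc=(acc<<6)|0x0B=0x20B
Byte[7]=B9: continuation. acc=(acc<<6)|0x39=0x82F9
Completed: cp=U+82F9 (starts at byte 5)
Byte[8]=EB: 3-byte lead, need 2 cont bytes. acc=0xB
Byte[9]=99: continuation. acc=(acc<<6)|0x19=0x2D9
Byte[10]=93: continuation. acc=(acc<<6)|0x13=0xB653
Completed: cp=U+B653 (starts at byte 8)
Byte[11]=39: 1-byte ASCII. cp=U+0039
Byte[12]=25: 1-byte ASCII. cp=U+0025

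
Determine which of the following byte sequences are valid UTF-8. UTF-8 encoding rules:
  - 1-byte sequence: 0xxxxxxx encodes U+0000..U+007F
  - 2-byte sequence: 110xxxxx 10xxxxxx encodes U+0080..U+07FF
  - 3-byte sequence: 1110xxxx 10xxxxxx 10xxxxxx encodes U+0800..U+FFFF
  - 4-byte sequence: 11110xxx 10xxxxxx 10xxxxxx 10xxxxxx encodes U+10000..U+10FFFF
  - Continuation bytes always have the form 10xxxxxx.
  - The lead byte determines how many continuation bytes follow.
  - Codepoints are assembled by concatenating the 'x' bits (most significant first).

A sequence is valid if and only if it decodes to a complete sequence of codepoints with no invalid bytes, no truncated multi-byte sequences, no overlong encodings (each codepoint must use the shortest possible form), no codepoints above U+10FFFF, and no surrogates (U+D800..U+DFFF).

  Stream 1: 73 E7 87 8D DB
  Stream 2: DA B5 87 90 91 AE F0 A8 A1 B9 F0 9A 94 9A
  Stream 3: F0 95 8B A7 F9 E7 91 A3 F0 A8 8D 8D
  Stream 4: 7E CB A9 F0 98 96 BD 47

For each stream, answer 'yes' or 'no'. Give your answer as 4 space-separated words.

Stream 1: error at byte offset 5. INVALID
Stream 2: error at byte offset 2. INVALID
Stream 3: error at byte offset 4. INVALID
Stream 4: decodes cleanly. VALID

Answer: no no no yes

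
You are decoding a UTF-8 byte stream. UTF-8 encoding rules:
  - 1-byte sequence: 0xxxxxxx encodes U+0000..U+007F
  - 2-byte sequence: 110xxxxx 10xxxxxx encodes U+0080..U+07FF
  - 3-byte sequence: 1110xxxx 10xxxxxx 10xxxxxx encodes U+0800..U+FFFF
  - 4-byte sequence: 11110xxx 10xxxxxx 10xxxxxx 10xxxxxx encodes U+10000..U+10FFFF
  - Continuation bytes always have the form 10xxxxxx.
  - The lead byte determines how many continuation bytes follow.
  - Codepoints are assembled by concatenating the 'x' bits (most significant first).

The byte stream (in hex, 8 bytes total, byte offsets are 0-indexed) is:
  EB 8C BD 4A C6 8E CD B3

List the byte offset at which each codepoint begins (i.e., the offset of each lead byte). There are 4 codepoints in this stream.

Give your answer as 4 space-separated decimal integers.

Byte[0]=EB: 3-byte lead, need 2 cont bytes. acc=0xB
Byte[1]=8C: continuation. acc=(acc<<6)|0x0C=0x2CC
Byte[2]=BD: continuation. acc=(acc<<6)|0x3D=0xB33D
Completed: cp=U+B33D (starts at byte 0)
Byte[3]=4A: 1-byte ASCII. cp=U+004A
Byte[4]=C6: 2-byte lead, need 1 cont bytes. acc=0x6
Byte[5]=8E: continuation. acc=(acc<<6)|0x0E=0x18E
Completed: cp=U+018E (starts at byte 4)
Byte[6]=CD: 2-byte lead, need 1 cont bytes. acc=0xD
Byte[7]=B3: continuation. acc=(acc<<6)|0x33=0x373
Completed: cp=U+0373 (starts at byte 6)

Answer: 0 3 4 6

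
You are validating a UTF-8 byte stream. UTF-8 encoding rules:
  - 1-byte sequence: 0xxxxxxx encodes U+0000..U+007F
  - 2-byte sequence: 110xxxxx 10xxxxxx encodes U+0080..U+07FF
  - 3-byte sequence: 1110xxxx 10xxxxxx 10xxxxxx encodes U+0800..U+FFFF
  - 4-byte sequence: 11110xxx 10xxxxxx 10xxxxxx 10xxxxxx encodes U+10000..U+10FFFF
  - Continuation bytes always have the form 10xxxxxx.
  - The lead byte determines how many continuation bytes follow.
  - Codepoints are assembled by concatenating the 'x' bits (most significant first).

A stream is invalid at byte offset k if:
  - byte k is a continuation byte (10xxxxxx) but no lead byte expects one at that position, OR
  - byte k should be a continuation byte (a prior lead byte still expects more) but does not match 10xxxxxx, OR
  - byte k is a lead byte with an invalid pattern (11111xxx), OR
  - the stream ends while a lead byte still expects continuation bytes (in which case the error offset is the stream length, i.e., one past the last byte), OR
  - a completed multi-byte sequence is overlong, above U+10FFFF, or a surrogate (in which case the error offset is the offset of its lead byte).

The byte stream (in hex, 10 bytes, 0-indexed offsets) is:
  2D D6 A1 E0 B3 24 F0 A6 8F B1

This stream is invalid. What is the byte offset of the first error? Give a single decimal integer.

Answer: 5

Derivation:
Byte[0]=2D: 1-byte ASCII. cp=U+002D
Byte[1]=D6: 2-byte lead, need 1 cont bytes. acc=0x16
Byte[2]=A1: continuation. acc=(acc<<6)|0x21=0x5A1
Completed: cp=U+05A1 (starts at byte 1)
Byte[3]=E0: 3-byte lead, need 2 cont bytes. acc=0x0
Byte[4]=B3: continuation. acc=(acc<<6)|0x33=0x33
Byte[5]=24: expected 10xxxxxx continuation. INVALID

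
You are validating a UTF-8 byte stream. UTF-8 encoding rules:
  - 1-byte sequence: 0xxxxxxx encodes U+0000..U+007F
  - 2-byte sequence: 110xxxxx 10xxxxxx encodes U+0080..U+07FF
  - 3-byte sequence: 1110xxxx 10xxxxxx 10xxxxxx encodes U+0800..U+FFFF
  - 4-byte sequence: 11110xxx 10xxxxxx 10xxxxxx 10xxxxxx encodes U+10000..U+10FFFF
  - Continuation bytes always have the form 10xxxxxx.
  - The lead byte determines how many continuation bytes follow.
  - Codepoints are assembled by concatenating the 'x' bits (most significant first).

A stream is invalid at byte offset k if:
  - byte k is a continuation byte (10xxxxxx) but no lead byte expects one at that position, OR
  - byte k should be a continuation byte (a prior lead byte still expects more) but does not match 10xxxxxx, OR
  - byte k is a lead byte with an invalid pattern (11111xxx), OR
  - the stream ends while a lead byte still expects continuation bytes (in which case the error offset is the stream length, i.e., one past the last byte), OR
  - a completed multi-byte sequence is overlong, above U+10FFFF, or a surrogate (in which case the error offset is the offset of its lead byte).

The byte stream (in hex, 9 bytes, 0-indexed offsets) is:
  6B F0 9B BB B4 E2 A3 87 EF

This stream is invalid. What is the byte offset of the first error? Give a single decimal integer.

Byte[0]=6B: 1-byte ASCII. cp=U+006B
Byte[1]=F0: 4-byte lead, need 3 cont bytes. acc=0x0
Byte[2]=9B: continuation. acc=(acc<<6)|0x1B=0x1B
Byte[3]=BB: continuation. acc=(acc<<6)|0x3B=0x6FB
Byte[4]=B4: continuation. acc=(acc<<6)|0x34=0x1BEF4
Completed: cp=U+1BEF4 (starts at byte 1)
Byte[5]=E2: 3-byte lead, need 2 cont bytes. acc=0x2
Byte[6]=A3: continuation. acc=(acc<<6)|0x23=0xA3
Byte[7]=87: continuation. acc=(acc<<6)|0x07=0x28C7
Completed: cp=U+28C7 (starts at byte 5)
Byte[8]=EF: 3-byte lead, need 2 cont bytes. acc=0xF
Byte[9]: stream ended, expected continuation. INVALID

Answer: 9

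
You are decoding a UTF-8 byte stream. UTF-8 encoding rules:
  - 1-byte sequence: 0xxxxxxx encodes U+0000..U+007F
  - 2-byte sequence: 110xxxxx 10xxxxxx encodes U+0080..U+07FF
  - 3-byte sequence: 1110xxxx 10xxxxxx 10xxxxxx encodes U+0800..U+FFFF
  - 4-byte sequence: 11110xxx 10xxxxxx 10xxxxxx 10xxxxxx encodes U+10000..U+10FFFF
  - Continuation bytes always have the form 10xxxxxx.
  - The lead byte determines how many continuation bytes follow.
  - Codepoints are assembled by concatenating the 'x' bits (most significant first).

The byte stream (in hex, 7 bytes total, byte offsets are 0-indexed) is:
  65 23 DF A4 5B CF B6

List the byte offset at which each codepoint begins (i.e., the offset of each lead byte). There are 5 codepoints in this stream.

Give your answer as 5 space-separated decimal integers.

Byte[0]=65: 1-byte ASCII. cp=U+0065
Byte[1]=23: 1-byte ASCII. cp=U+0023
Byte[2]=DF: 2-byte lead, need 1 cont bytes. acc=0x1F
Byte[3]=A4: continuation. acc=(acc<<6)|0x24=0x7E4
Completed: cp=U+07E4 (starts at byte 2)
Byte[4]=5B: 1-byte ASCII. cp=U+005B
Byte[5]=CF: 2-byte lead, need 1 cont bytes. acc=0xF
Byte[6]=B6: continuation. acc=(acc<<6)|0x36=0x3F6
Completed: cp=U+03F6 (starts at byte 5)

Answer: 0 1 2 4 5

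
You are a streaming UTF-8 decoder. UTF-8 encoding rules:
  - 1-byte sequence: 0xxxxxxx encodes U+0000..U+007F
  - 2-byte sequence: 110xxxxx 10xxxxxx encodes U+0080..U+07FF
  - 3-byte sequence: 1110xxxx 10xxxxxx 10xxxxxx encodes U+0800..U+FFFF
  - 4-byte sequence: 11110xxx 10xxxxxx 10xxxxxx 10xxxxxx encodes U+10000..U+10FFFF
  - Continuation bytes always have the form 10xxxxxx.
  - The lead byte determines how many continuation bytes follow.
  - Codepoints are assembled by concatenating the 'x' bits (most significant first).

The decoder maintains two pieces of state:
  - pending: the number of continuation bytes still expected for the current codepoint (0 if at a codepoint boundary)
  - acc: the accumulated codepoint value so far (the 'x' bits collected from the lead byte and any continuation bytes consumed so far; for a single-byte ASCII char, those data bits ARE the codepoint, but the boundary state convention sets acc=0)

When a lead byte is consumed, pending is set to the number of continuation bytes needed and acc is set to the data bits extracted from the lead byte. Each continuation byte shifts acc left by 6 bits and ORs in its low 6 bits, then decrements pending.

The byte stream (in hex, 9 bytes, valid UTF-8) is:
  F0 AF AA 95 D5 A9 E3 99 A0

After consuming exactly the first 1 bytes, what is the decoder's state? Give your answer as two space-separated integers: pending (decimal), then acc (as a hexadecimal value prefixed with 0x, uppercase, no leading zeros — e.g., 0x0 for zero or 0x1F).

Byte[0]=F0: 4-byte lead. pending=3, acc=0x0

Answer: 3 0x0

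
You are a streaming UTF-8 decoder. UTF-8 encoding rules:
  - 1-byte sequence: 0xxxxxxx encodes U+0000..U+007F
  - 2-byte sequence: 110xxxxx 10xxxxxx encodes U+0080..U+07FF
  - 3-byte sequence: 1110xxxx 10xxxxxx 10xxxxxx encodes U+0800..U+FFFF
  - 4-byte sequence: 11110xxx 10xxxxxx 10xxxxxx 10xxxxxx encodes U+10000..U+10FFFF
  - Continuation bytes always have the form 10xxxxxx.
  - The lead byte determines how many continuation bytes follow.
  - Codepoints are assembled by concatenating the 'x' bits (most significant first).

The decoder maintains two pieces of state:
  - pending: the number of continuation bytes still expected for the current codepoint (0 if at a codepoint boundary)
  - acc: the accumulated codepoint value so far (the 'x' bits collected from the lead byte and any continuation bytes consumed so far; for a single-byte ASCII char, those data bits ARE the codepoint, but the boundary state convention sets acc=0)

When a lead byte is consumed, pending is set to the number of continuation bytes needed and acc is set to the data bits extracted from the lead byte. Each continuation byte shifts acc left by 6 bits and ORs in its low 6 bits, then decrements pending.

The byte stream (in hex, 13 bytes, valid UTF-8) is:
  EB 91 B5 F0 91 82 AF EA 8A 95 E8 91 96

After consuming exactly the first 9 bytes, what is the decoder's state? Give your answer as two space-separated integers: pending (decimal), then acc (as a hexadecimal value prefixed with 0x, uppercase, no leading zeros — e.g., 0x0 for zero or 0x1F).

Answer: 1 0x28A

Derivation:
Byte[0]=EB: 3-byte lead. pending=2, acc=0xB
Byte[1]=91: continuation. acc=(acc<<6)|0x11=0x2D1, pending=1
Byte[2]=B5: continuation. acc=(acc<<6)|0x35=0xB475, pending=0
Byte[3]=F0: 4-byte lead. pending=3, acc=0x0
Byte[4]=91: continuation. acc=(acc<<6)|0x11=0x11, pending=2
Byte[5]=82: continuation. acc=(acc<<6)|0x02=0x442, pending=1
Byte[6]=AF: continuation. acc=(acc<<6)|0x2F=0x110AF, pending=0
Byte[7]=EA: 3-byte lead. pending=2, acc=0xA
Byte[8]=8A: continuation. acc=(acc<<6)|0x0A=0x28A, pending=1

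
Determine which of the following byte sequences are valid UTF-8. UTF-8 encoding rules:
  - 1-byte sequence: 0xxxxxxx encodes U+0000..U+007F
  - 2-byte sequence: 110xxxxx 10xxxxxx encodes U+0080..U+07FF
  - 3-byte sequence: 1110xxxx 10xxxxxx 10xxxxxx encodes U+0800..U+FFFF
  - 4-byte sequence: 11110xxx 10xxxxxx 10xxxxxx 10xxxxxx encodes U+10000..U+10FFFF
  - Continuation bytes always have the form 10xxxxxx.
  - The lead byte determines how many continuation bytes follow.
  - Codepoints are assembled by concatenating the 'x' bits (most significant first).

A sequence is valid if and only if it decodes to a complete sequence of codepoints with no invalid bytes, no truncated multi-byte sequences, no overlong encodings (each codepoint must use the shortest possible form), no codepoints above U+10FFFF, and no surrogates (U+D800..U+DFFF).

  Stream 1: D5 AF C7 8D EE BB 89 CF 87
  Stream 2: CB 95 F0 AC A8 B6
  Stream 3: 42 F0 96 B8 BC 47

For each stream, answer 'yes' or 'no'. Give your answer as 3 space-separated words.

Stream 1: decodes cleanly. VALID
Stream 2: decodes cleanly. VALID
Stream 3: decodes cleanly. VALID

Answer: yes yes yes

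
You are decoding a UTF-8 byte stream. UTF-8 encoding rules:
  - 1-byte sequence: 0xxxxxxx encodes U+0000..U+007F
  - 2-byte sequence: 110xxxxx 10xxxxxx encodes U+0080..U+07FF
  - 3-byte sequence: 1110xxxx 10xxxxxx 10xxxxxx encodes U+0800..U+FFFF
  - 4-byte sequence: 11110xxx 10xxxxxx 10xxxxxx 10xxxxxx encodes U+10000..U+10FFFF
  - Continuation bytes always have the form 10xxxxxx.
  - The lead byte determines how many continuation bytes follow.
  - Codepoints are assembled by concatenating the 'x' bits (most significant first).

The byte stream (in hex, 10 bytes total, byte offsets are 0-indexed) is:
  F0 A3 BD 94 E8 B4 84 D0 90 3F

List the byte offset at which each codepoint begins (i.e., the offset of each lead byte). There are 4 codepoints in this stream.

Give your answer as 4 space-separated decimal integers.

Answer: 0 4 7 9

Derivation:
Byte[0]=F0: 4-byte lead, need 3 cont bytes. acc=0x0
Byte[1]=A3: continuation. acc=(acc<<6)|0x23=0x23
Byte[2]=BD: continuation. acc=(acc<<6)|0x3D=0x8FD
Byte[3]=94: continuation. acc=(acc<<6)|0x14=0x23F54
Completed: cp=U+23F54 (starts at byte 0)
Byte[4]=E8: 3-byte lead, need 2 cont bytes. acc=0x8
Byte[5]=B4: continuation. acc=(acc<<6)|0x34=0x234
Byte[6]=84: continuation. acc=(acc<<6)|0x04=0x8D04
Completed: cp=U+8D04 (starts at byte 4)
Byte[7]=D0: 2-byte lead, need 1 cont bytes. acc=0x10
Byte[8]=90: continuation. acc=(acc<<6)|0x10=0x410
Completed: cp=U+0410 (starts at byte 7)
Byte[9]=3F: 1-byte ASCII. cp=U+003F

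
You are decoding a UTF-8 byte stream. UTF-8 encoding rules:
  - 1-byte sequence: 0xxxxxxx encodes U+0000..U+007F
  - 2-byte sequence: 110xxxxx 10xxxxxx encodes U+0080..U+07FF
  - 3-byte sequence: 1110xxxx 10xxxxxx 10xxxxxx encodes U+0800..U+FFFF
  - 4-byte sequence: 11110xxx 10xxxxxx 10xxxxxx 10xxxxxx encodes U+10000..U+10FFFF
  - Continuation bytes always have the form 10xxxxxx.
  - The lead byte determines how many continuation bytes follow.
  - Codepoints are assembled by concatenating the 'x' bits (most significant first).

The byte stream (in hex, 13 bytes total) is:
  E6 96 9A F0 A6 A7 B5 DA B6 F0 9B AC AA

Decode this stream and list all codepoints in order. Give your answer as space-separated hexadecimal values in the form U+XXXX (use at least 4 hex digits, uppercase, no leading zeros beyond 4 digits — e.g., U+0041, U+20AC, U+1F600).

Byte[0]=E6: 3-byte lead, need 2 cont bytes. acc=0x6
Byte[1]=96: continuation. acc=(acc<<6)|0x16=0x196
Byte[2]=9A: continuation. acc=(acc<<6)|0x1A=0x659A
Completed: cp=U+659A (starts at byte 0)
Byte[3]=F0: 4-byte lead, need 3 cont bytes. acc=0x0
Byte[4]=A6: continuation. acc=(acc<<6)|0x26=0x26
Byte[5]=A7: continuation. acc=(acc<<6)|0x27=0x9A7
Byte[6]=B5: continuation. acc=(acc<<6)|0x35=0x269F5
Completed: cp=U+269F5 (starts at byte 3)
Byte[7]=DA: 2-byte lead, need 1 cont bytes. acc=0x1A
Byte[8]=B6: continuation. acc=(acc<<6)|0x36=0x6B6
Completed: cp=U+06B6 (starts at byte 7)
Byte[9]=F0: 4-byte lead, need 3 cont bytes. acc=0x0
Byte[10]=9B: continuation. acc=(acc<<6)|0x1B=0x1B
Byte[11]=AC: continuation. acc=(acc<<6)|0x2C=0x6EC
Byte[12]=AA: continuation. acc=(acc<<6)|0x2A=0x1BB2A
Completed: cp=U+1BB2A (starts at byte 9)

Answer: U+659A U+269F5 U+06B6 U+1BB2A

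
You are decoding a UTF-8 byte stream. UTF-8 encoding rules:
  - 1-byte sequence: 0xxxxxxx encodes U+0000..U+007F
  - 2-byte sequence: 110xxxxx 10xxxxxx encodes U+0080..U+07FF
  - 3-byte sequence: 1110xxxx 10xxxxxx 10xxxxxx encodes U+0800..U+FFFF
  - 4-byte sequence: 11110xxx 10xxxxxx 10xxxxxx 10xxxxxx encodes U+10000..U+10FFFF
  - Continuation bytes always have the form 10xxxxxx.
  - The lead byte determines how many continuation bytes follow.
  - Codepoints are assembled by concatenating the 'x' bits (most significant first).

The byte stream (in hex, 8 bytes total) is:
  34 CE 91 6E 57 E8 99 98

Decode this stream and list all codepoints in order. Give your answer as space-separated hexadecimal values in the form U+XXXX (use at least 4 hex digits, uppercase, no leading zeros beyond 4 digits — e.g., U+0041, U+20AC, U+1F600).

Answer: U+0034 U+0391 U+006E U+0057 U+8658

Derivation:
Byte[0]=34: 1-byte ASCII. cp=U+0034
Byte[1]=CE: 2-byte lead, need 1 cont bytes. acc=0xE
Byte[2]=91: continuation. acc=(acc<<6)|0x11=0x391
Completed: cp=U+0391 (starts at byte 1)
Byte[3]=6E: 1-byte ASCII. cp=U+006E
Byte[4]=57: 1-byte ASCII. cp=U+0057
Byte[5]=E8: 3-byte lead, need 2 cont bytes. acc=0x8
Byte[6]=99: continuation. acc=(acc<<6)|0x19=0x219
Byte[7]=98: continuation. acc=(acc<<6)|0x18=0x8658
Completed: cp=U+8658 (starts at byte 5)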